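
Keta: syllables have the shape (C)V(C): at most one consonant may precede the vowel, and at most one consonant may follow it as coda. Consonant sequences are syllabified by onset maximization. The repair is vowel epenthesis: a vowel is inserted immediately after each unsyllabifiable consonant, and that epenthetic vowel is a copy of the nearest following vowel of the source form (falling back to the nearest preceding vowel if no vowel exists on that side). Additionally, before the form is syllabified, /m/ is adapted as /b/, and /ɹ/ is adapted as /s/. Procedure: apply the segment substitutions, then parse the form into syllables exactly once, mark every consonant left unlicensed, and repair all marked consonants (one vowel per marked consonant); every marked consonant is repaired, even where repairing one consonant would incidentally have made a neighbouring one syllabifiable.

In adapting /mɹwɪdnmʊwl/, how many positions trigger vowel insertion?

4

After substitution the input is /bswɪdnbʊwl/.
The unsyllabifiable consonants are /b/, /s/, /n/, /l/; each receives one epenthetic vowel.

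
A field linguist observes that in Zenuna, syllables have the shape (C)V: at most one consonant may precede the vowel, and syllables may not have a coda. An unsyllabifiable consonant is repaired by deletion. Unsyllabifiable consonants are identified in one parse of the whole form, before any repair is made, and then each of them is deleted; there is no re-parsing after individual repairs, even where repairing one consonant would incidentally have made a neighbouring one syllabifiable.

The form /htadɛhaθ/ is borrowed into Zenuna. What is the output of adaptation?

tadɛha

The consonants /h/, /θ/ cannot be parsed into a legal (C)V syllable (no codas are permitted; onsets are limited to one consonant).
Deleting the stranded consonants removes /h/, /θ/.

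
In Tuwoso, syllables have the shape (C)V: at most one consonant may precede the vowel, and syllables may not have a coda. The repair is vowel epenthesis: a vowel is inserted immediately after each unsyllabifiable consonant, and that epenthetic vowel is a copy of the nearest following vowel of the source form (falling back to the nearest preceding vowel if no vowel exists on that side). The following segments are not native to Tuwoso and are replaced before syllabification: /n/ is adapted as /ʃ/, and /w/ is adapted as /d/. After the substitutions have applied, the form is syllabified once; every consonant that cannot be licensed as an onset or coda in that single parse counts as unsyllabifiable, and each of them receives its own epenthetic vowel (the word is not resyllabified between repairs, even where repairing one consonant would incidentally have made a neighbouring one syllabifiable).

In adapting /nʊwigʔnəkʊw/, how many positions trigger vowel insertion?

After substitution the input is /ʃʊdigʔʃəkʊd/.
The unsyllabifiable consonants are /g/, /ʔ/, /d/; each receives one epenthetic vowel.

3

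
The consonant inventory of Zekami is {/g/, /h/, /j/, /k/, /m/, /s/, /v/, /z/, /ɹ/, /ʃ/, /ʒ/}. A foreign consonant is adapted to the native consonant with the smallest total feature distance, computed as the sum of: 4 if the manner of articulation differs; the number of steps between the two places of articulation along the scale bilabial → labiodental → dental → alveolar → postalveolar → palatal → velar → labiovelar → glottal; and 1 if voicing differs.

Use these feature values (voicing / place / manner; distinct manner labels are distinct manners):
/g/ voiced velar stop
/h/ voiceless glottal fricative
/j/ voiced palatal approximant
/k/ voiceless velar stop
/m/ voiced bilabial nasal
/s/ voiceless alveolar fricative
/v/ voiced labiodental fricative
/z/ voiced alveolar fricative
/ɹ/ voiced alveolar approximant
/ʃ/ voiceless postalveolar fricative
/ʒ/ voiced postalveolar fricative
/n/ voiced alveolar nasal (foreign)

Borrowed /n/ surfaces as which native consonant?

m

/m/ is closest: same manner (nasal), place distance 3 (alveolar→bilabial), same voicing; total 3. Next closest is /z/ at distance 4.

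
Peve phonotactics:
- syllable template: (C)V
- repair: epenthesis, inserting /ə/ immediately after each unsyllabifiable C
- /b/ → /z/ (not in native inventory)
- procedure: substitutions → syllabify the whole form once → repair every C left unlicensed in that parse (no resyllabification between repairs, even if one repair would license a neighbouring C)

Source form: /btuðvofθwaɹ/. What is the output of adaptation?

zətuðəvofəθəwaɹə

Substitution: /b/ → /z/, giving /ztuðvofθwaɹ/.
Under (C)V, the unsyllabifiable consonants are /z/, /ð/, /f/, /θ/, /ɹ/ (no codas are permitted; onsets are limited to one consonant).
Each unlicensed consonant becomes the onset of a new syllable: /z/ → /zə/, /ð/ → /ðə/, /f/ → /fə/, /θ/ → /θə/, /ɹ/ → /ɹə/.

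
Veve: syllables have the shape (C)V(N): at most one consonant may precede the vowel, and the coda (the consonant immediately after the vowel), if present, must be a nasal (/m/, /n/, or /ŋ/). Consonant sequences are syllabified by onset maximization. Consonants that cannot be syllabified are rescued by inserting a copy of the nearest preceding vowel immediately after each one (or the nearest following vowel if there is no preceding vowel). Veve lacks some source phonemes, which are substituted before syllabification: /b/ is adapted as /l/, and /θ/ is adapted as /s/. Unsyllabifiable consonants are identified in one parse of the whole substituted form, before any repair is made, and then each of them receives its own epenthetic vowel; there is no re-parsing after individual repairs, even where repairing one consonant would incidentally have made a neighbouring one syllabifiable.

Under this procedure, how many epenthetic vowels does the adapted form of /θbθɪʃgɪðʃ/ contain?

After substitution the input is /slsɪʃgɪðʃ/.
The unsyllabifiable consonants are /s/, /l/, /ʃ/, /ð/, /ʃ/; each receives one epenthetic vowel.

5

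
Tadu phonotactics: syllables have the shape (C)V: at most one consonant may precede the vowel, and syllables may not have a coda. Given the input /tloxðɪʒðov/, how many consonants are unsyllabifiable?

Syllabifying with onset maximization leaves /t/, /x/, /ʒ/, /v/ stranded (no codas are permitted; onsets are limited to one consonant).

4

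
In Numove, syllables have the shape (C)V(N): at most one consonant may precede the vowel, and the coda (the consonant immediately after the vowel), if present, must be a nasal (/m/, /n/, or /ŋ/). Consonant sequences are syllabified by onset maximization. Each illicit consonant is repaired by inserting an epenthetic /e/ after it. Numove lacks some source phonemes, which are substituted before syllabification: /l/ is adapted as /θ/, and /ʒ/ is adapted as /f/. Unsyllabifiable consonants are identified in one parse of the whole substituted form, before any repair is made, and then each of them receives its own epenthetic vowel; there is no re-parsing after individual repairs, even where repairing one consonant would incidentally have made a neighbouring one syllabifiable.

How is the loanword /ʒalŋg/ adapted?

Substitution: /ʒ/ → /f/, /l/ → /θ/, giving /faθŋg/.
Syllabifying with onset maximization leaves /θ/, /ŋ/, /g/ stranded (only a nasal (/m/, /n/, or /ŋ/) is licensed in coda position; onsets are limited to one consonant).
Inserting the epenthetic vowel yields /θ/ → /θe/, /ŋ/ → /ŋe/, /g/ → /ge/.

faθeŋege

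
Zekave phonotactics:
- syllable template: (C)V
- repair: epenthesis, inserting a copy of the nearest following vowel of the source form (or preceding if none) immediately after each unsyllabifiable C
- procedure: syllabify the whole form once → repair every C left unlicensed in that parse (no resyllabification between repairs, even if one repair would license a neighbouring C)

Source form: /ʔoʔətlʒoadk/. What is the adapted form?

ʔoʔətoloʒoadaka

Under (C)V, the unsyllabifiable consonants are /t/, /l/, /d/, /k/ (no codas are permitted; onsets are limited to one consonant).
Each unlicensed consonant becomes the onset of a new syllable: /t/ → /to/, /l/ → /lo/, /d/ → /da/, /k/ → /ka/.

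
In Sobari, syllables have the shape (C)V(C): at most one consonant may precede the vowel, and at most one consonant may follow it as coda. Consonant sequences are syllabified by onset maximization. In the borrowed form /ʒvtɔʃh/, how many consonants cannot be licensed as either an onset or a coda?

Under (C)V(C), the unsyllabifiable consonants are /ʒ/, /v/, /h/ (at most one coda consonant is licensed; onsets are limited to one consonant).

3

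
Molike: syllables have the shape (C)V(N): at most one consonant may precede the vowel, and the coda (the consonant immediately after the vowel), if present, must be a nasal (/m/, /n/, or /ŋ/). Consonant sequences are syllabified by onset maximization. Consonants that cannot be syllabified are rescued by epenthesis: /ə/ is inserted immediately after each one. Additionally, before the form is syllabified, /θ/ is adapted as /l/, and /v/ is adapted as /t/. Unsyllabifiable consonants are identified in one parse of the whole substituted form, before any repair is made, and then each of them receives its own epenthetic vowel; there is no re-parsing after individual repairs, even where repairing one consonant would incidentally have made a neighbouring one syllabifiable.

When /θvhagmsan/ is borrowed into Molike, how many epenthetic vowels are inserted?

After substitution the input is /lthagmsan/.
The unsyllabifiable consonants are /l/, /t/, /g/, /m/; each receives one epenthetic vowel.

4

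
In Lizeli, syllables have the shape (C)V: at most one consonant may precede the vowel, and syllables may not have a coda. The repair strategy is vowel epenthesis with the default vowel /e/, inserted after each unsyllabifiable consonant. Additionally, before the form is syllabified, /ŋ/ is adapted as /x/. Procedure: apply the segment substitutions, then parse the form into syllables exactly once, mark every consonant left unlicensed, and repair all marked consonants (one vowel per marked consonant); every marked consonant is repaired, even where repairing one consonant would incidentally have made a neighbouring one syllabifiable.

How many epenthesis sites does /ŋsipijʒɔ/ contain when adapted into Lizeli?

After substitution the input is /xsipijʒɔ/.
The unsyllabifiable consonants are /x/, /j/; each receives one epenthetic vowel.

2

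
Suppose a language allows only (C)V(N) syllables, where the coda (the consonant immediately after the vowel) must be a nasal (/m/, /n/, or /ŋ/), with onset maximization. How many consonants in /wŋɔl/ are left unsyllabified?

2

The consonants /w/, /l/ cannot be parsed into a legal (C)V(N) syllable (only a nasal (/m/, /n/, or /ŋ/) is licensed in coda position; onsets are limited to one consonant).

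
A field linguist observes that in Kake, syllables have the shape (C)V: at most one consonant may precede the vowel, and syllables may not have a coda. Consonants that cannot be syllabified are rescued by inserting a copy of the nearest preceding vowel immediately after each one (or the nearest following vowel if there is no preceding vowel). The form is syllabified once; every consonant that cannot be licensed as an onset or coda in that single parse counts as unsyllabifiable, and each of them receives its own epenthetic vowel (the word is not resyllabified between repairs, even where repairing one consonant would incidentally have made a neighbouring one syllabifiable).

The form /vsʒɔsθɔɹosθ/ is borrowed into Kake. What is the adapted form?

Under (C)V, the unsyllabifiable consonants are /v/, /s/, /s/, /s/, /θ/ (no codas are permitted; onsets are limited to one consonant).
Inserting the epenthetic vowel yields /v/ → /vɔ/, /s/ → /sɔ/, /s/ → /sɔ/, /s/ → /so/, /θ/ → /θo/.

vɔsɔʒɔsɔθɔɹosoθo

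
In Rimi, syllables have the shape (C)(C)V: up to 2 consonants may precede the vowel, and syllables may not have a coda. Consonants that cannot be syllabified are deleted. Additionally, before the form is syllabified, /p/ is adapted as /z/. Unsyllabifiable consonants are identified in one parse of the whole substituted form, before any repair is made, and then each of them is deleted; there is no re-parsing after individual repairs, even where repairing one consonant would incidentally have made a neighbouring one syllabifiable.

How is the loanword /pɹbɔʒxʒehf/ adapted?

ɹbɔxʒe

Substitution: /p/ → /z/, giving /zɹbɔʒxʒehf/.
Syllabifying with onset maximization leaves /z/, /ʒ/, /h/, /f/ stranded (no codas are permitted; onsets may contain at most 2 consonants).
Deletion applies to /z/, /ʒ/, /h/, /f/.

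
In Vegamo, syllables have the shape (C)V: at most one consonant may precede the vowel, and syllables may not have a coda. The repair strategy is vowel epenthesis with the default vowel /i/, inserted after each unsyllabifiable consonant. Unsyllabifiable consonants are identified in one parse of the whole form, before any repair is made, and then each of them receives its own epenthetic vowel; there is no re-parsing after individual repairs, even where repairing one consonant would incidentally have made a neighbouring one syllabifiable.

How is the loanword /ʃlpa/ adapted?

Under (C)V, the unsyllabifiable consonants are /ʃ/, /l/ (no codas are permitted; onsets are limited to one consonant).
Each unlicensed consonant becomes the onset of a new syllable: /ʃ/ → /ʃi/, /l/ → /li/.

ʃilipa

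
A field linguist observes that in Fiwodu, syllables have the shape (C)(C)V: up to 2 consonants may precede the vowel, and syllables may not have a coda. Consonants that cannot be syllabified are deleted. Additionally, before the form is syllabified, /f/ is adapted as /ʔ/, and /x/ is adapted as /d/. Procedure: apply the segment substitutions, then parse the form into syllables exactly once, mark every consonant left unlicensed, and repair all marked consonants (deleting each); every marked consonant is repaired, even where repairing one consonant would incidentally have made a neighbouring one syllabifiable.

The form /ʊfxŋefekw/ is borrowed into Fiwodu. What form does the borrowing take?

Substitution: /f/ → /ʔ/, /x/ → /d/, giving /ʊʔdŋeʔekw/.
Under (C)(C)V, the unsyllabifiable consonants are /ʔ/, /k/, /w/ (no codas are permitted; onsets may contain at most 2 consonants).
Deleting the stranded consonants removes /ʔ/, /k/, /w/.

ʊdŋeʔe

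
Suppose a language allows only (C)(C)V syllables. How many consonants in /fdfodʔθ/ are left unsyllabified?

4

Syllabifying with onset maximization leaves /f/, /d/, /ʔ/, /θ/ stranded (no codas are permitted; onsets may contain at most 2 consonants).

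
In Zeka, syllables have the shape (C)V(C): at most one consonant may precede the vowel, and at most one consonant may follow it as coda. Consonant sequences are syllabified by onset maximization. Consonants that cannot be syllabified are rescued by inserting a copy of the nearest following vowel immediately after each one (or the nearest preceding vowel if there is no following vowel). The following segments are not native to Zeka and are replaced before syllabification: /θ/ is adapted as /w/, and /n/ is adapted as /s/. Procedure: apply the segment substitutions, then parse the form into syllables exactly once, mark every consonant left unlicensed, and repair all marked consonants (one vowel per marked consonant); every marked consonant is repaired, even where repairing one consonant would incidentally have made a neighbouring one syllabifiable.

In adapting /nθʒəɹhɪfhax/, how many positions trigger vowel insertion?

After substitution the input is /swʒəɹhɪfhax/.
The unsyllabifiable consonants are /s/, /w/; each receives one epenthetic vowel.

2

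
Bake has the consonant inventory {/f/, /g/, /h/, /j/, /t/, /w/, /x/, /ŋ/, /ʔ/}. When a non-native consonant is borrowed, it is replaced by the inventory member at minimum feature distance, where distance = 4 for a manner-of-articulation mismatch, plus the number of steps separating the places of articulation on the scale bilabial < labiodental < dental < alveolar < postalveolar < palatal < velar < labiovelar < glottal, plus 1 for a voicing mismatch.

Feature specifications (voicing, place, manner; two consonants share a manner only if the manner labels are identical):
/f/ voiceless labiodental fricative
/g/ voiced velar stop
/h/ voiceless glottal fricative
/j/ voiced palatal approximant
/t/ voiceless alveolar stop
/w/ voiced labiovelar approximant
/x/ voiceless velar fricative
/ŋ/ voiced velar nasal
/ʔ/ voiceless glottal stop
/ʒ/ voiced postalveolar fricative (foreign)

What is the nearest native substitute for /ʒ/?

x

/x/ is closest: same manner (fricative), place distance 2 (postalveolar→velar), voicing differs (+1); total 3. Next closest is /f/ at distance 4.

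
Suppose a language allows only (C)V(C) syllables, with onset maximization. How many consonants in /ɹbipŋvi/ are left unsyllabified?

Under (C)V(C), the unsyllabifiable consonants are /ɹ/, /ŋ/ (at most one coda consonant is licensed; onsets are limited to one consonant).

2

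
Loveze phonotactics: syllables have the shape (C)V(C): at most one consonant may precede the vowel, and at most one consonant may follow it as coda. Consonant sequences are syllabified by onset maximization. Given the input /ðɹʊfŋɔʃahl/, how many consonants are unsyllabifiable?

2

Under (C)V(C), the unsyllabifiable consonants are /ð/, /l/ (at most one coda consonant is licensed; onsets are limited to one consonant).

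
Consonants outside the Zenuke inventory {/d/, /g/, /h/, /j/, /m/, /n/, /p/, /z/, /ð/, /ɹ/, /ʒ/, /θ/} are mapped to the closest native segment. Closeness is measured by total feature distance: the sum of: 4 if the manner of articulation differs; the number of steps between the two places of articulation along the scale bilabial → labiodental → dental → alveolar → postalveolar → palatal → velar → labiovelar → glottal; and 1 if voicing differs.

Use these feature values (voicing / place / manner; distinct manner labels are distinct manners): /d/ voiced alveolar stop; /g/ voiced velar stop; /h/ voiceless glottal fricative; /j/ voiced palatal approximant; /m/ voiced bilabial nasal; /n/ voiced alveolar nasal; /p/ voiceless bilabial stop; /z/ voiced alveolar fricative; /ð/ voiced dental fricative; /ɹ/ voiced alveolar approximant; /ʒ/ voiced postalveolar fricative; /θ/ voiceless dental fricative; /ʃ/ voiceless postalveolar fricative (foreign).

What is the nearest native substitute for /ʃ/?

/ʒ/ is closest: same manner (fricative), place distance 0 (postalveolar→postalveolar), voicing differs (+1); total 1. Next closest is /z/ at distance 2.

ʒ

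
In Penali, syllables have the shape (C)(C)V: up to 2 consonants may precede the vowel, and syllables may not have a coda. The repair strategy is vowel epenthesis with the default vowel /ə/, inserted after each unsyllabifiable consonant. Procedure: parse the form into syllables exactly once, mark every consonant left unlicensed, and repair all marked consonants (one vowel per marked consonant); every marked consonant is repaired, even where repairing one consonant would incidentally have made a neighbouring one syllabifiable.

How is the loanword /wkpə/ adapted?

wəkpə

The consonants /w/ cannot be parsed into a legal (C)(C)V syllable (no codas are permitted; onsets may contain at most 2 consonants).
Each unlicensed consonant becomes the onset of a new syllable: /w/ → /wə/.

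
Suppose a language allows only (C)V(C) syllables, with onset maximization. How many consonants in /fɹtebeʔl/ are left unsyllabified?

3

Syllabifying with onset maximization leaves /f/, /ɹ/, /l/ stranded (at most one coda consonant is licensed; onsets are limited to one consonant).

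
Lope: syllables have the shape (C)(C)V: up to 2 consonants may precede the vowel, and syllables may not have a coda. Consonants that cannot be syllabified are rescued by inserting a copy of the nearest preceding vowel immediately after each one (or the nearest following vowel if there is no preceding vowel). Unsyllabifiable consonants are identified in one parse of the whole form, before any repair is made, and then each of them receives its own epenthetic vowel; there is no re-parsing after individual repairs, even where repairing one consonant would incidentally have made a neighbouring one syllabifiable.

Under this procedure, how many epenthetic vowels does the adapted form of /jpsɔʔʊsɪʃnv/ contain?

The unsyllabifiable consonants are /j/, /ʃ/, /n/, /v/; each receives one epenthetic vowel.

4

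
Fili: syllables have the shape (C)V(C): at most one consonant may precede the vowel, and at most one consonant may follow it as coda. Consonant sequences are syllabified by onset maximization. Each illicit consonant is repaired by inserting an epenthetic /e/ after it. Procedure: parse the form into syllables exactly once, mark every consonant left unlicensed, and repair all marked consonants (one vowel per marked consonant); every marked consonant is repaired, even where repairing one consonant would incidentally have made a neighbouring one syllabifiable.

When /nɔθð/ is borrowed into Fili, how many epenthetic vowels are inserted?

The unsyllabifiable consonants are /ð/; each receives one epenthetic vowel.

1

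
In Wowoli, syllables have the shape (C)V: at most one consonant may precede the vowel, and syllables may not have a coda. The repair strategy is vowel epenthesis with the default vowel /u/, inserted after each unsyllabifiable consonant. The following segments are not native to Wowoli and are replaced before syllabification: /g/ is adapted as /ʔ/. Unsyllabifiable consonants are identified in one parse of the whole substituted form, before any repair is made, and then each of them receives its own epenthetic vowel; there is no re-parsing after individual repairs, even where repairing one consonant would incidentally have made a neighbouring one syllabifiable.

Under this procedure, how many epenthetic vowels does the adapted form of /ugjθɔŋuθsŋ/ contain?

5

After substitution the input is /uʔjθɔŋuθsŋ/.
The unsyllabifiable consonants are /ʔ/, /j/, /θ/, /s/, /ŋ/; each receives one epenthetic vowel.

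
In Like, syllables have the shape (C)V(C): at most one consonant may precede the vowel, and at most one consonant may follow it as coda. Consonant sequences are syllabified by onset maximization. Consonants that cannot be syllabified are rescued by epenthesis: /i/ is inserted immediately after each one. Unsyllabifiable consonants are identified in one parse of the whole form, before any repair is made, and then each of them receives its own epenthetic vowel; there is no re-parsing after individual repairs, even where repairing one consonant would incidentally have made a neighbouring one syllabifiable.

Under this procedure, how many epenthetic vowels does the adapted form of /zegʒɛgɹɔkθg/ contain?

2

The unsyllabifiable consonants are /θ/, /g/; each receives one epenthetic vowel.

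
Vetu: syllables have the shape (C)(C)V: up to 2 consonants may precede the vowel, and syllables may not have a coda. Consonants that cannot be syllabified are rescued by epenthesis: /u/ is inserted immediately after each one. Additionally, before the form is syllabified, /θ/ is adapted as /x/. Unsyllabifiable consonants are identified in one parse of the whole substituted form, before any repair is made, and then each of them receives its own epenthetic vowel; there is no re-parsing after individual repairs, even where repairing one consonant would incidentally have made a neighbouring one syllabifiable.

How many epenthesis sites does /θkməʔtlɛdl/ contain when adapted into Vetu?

After substitution the input is /xkməʔtlɛdl/.
The unsyllabifiable consonants are /x/, /ʔ/, /d/, /l/; each receives one epenthetic vowel.

4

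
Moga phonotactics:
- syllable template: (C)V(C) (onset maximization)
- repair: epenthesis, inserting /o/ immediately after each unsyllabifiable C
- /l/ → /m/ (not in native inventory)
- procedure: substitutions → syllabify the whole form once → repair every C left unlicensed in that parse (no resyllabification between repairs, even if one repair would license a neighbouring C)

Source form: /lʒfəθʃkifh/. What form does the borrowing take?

moʒofəθʃokifho

Substitution: /l/ → /m/, giving /mʒfəθʃkifh/.
Under (C)V(C), the unsyllabifiable consonants are /m/, /ʒ/, /ʃ/, /h/ (at most one coda consonant is licensed; onsets are limited to one consonant).
Epenthesis after each stranded consonant: /m/ → /mo/, /ʒ/ → /ʒo/, /ʃ/ → /ʃo/, /h/ → /ho/.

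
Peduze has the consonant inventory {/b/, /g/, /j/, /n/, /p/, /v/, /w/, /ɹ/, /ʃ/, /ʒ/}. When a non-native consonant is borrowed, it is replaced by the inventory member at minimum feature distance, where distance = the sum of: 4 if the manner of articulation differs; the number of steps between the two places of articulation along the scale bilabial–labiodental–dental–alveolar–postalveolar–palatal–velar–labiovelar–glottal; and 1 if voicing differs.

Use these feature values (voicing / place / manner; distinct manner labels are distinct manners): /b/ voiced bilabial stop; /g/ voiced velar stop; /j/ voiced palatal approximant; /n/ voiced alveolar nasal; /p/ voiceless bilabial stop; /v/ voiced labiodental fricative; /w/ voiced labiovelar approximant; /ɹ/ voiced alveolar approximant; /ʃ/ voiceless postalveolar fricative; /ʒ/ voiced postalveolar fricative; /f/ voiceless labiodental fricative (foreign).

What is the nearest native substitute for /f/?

/v/ is closest: same manner (fricative), place distance 0 (labiodental→labiodental), voicing differs (+1); total 1. Next closest is /ʃ/ at distance 3.

v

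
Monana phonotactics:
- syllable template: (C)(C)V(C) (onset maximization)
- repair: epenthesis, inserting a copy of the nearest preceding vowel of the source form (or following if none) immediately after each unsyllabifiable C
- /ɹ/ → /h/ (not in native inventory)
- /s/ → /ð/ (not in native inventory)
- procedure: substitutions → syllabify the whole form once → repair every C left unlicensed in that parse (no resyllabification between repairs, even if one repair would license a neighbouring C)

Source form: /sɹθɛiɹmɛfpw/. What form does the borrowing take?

ðɛhθɛihmɛfpɛwɛ

Substitution: /s/ → /ð/, /ɹ/ → /h/, giving /ðhθɛihmɛfpw/.
The consonants /ð/, /p/, /w/ cannot be parsed into a legal (C)(C)V(C) syllable (at most one coda consonant is licensed; onsets may contain at most 2 consonants).
Inserting the epenthetic vowel yields /ð/ → /ðɛ/, /p/ → /pɛ/, /w/ → /wɛ/.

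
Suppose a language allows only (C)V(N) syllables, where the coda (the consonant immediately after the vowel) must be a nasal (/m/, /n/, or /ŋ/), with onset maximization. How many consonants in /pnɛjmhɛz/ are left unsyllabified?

4

Syllabifying with onset maximization leaves /p/, /j/, /m/, /z/ stranded (only a nasal (/m/, /n/, or /ŋ/) is licensed in coda position; onsets are limited to one consonant).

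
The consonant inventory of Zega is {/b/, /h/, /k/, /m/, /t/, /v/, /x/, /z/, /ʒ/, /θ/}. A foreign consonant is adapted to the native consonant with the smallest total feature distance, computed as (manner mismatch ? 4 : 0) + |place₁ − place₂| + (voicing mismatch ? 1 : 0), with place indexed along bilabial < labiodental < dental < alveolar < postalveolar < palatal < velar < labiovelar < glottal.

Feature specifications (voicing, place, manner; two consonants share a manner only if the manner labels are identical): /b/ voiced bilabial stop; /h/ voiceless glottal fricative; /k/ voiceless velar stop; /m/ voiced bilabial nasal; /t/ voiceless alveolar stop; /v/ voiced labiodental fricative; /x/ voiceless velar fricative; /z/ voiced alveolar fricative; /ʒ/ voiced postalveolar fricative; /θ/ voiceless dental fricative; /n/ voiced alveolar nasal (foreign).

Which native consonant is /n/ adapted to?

/m/ is closest: same manner (nasal), place distance 3 (alveolar→bilabial), same voicing; total 3. Next closest is /z/ at distance 4.

m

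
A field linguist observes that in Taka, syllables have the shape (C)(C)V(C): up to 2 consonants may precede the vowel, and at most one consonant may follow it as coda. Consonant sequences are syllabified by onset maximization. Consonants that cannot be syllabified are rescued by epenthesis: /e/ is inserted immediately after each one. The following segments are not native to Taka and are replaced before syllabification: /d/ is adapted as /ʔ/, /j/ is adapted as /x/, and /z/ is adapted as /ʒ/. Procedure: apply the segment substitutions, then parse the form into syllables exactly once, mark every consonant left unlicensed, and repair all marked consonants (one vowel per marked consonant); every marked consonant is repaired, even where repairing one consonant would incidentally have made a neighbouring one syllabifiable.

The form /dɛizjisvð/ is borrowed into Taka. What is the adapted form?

ʔɛiʒxisveðe

Substitution: /d/ → /ʔ/, /z/ → /ʒ/, /j/ → /x/, giving /ʔɛiʒxisvð/.
Under (C)(C)V(C), the unsyllabifiable consonants are /v/, /ð/ (at most one coda consonant is licensed; onsets may contain at most 2 consonants).
Epenthesis after each stranded consonant: /v/ → /ve/, /ð/ → /ðe/.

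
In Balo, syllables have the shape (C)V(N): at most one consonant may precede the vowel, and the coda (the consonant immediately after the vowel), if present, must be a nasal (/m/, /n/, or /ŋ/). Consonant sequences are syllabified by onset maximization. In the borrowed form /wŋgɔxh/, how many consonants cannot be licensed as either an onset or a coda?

4

The consonants /w/, /ŋ/, /x/, /h/ cannot be parsed into a legal (C)V(N) syllable (only a nasal (/m/, /n/, or /ŋ/) is licensed in coda position; onsets are limited to one consonant).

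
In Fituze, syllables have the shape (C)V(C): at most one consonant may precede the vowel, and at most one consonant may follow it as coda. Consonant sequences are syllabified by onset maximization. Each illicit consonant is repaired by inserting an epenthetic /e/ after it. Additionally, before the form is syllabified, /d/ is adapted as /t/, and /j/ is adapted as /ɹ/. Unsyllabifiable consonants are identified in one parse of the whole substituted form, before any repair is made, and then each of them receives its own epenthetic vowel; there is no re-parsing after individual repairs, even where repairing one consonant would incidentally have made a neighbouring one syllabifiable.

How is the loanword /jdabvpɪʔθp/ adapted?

Substitution: /j/ → /ɹ/, /d/ → /t/, giving /ɹtabvpɪʔθp/.
The consonants /ɹ/, /v/, /θ/, /p/ cannot be parsed into a legal (C)V(C) syllable (at most one coda consonant is licensed; onsets are limited to one consonant).
Each unlicensed consonant becomes the onset of a new syllable: /ɹ/ → /ɹe/, /v/ → /ve/, /θ/ → /θe/, /p/ → /pe/.

ɹetabvepɪʔθepe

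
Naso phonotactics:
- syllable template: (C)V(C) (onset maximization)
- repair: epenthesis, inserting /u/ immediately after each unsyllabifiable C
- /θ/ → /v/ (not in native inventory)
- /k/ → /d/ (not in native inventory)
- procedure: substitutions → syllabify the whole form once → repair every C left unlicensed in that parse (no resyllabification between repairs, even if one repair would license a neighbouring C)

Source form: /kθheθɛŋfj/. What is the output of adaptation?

Substitution: /k/ → /d/, /θ/ → /v/, giving /dvhevɛŋfj/.
Syllabifying with onset maximization leaves /d/, /v/, /f/, /j/ stranded (at most one coda consonant is licensed; onsets are limited to one consonant).
Each unlicensed consonant becomes the onset of a new syllable: /d/ → /du/, /v/ → /vu/, /f/ → /fu/, /j/ → /ju/.

duvuhevɛŋfuju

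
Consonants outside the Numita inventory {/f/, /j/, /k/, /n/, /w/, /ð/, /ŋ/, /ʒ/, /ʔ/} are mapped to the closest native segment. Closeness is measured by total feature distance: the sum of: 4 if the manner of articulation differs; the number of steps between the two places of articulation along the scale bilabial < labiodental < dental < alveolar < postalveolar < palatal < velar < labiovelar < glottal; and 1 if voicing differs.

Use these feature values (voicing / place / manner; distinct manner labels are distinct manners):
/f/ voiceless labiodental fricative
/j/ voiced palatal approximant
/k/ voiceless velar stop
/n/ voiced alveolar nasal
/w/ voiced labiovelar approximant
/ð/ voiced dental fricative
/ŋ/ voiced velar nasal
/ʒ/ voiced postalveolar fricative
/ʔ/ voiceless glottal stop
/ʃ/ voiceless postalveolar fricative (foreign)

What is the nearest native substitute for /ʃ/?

ʒ

/ʒ/ is closest: same manner (fricative), place distance 0 (postalveolar→postalveolar), voicing differs (+1); total 1. Next closest is /f/ at distance 3.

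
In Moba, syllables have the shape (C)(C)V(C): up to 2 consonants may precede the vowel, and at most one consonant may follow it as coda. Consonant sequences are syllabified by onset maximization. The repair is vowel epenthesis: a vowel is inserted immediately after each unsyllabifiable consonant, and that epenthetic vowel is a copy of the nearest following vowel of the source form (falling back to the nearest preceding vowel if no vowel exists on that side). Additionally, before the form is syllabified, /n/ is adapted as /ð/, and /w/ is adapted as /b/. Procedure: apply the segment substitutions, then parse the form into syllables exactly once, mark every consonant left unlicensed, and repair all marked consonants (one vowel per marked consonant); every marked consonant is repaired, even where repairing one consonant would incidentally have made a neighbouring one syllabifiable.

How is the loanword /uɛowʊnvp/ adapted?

uɛobʊðvʊpʊ

Substitution: /w/ → /b/, /n/ → /ð/, giving /uɛobʊðvp/.
The consonants /v/, /p/ cannot be parsed into a legal (C)(C)V(C) syllable (at most one coda consonant is licensed; onsets may contain at most 2 consonants).
Inserting the epenthetic vowel yields /v/ → /vʊ/, /p/ → /pʊ/.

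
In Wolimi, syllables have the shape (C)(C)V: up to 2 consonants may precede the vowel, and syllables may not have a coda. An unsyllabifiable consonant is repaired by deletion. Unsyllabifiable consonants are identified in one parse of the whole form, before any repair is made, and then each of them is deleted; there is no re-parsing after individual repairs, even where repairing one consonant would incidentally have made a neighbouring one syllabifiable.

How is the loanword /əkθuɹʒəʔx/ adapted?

Under (C)(C)V, the unsyllabifiable consonants are /ʔ/, /x/ (no codas are permitted; onsets may contain at most 2 consonants).
Deletion applies to /ʔ/, /x/.

əkθuɹʒə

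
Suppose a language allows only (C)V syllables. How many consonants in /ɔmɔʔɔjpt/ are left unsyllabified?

The consonants /j/, /p/, /t/ cannot be parsed into a legal (C)V syllable (no codas are permitted; onsets are limited to one consonant).

3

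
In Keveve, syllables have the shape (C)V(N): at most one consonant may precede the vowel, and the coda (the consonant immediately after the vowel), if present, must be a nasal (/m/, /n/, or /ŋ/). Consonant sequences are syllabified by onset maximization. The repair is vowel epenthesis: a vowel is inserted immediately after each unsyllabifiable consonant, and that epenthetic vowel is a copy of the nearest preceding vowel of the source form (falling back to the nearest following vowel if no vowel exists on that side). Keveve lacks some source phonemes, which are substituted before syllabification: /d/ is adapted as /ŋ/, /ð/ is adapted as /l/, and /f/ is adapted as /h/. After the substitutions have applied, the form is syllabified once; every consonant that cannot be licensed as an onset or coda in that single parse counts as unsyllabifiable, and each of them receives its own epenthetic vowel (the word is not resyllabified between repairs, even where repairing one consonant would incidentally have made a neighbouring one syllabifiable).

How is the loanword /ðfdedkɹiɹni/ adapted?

Substitution: /ð/ → /l/, /f/ → /h/, /d/ → /ŋ/, giving /lhŋeŋkɹiɹni/.
The consonants /l/, /h/, /k/, /ɹ/ cannot be parsed into a legal (C)V(N) syllable (only a nasal (/m/, /n/, or /ŋ/) is licensed in coda position; onsets are limited to one consonant).
Each unlicensed consonant becomes the onset of a new syllable: /l/ → /le/, /h/ → /he/, /k/ → /ke/, /ɹ/ → /ɹi/.

leheŋeŋkeɹiɹini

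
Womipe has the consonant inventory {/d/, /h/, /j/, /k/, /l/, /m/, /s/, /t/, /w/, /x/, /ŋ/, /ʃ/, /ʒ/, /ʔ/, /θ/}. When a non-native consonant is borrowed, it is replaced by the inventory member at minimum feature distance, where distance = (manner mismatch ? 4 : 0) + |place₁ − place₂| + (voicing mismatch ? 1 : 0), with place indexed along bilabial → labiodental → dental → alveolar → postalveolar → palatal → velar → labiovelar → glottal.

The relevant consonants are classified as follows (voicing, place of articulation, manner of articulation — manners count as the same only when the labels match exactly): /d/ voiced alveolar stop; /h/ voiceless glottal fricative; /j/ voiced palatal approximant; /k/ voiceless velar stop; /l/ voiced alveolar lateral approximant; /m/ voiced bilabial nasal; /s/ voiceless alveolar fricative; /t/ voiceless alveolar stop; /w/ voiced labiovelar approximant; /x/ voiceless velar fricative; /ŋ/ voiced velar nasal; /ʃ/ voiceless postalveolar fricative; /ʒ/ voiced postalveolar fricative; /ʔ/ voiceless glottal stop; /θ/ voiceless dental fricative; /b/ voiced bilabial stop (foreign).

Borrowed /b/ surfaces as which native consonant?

d

/d/ is closest: same manner (stop), place distance 3 (bilabial→alveolar), same voicing; total 3. Next closest is /m/ at distance 4.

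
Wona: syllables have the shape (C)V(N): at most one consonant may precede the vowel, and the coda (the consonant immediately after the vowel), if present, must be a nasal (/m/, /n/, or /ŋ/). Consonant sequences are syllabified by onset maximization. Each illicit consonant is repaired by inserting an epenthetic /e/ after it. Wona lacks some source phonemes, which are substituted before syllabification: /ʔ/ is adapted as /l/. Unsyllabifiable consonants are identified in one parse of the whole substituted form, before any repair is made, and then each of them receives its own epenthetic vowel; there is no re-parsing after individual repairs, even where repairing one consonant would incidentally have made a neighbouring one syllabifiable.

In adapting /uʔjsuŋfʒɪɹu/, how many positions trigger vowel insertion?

3

After substitution the input is /uljsuŋfʒɪɹu/.
The unsyllabifiable consonants are /l/, /j/, /f/; each receives one epenthetic vowel.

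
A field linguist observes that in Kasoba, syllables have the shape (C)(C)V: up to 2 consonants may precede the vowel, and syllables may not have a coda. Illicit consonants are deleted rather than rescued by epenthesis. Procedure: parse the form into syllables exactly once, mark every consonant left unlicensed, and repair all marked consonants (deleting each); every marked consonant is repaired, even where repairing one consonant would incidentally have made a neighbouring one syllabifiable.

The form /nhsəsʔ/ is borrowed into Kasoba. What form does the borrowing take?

The consonants /n/, /s/, /ʔ/ cannot be parsed into a legal (C)(C)V syllable (no codas are permitted; onsets may contain at most 2 consonants).
Each unlicensed consonant is deleted: /n/, /s/, /ʔ/.

hsə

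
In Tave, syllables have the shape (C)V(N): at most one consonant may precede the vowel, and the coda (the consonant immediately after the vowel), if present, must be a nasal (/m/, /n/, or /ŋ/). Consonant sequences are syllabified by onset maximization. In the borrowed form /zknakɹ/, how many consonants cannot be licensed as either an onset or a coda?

4

Under (C)V(N), the unsyllabifiable consonants are /z/, /k/, /k/, /ɹ/ (only a nasal (/m/, /n/, or /ŋ/) is licensed in coda position; onsets are limited to one consonant).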